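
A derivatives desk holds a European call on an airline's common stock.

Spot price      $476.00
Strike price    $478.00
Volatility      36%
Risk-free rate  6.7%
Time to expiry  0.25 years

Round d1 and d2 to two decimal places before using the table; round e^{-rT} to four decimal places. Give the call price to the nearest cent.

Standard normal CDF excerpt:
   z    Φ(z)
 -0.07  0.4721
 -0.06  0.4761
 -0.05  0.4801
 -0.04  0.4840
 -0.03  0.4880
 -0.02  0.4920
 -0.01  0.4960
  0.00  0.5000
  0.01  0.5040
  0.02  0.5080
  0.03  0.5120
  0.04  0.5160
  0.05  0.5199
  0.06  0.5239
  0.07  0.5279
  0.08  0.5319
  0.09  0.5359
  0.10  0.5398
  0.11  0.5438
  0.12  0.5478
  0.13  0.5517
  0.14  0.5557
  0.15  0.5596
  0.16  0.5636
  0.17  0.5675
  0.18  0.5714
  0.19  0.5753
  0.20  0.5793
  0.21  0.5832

T = 0.25;  σ√T = 0.1800
d₁ = [ln(476/478) + (0.067 + ½·0.36²)·0.25] / (σ√T) = (-0.0042 + 0.0330) / 0.1800 = 0.1598 → 0.16
d₂ = 0.1598 − 0.1800 = -0.0202 → -0.02
exp(−rT) = exp(−0.067·0.25) = 0.9834
C = 476·N(0.16) − 478·0.9834·N(-0.02) = 476·0.5636 − 478·0.9834·0.4920 = 268.2736 − 231.2721 = 37.0015

$37.00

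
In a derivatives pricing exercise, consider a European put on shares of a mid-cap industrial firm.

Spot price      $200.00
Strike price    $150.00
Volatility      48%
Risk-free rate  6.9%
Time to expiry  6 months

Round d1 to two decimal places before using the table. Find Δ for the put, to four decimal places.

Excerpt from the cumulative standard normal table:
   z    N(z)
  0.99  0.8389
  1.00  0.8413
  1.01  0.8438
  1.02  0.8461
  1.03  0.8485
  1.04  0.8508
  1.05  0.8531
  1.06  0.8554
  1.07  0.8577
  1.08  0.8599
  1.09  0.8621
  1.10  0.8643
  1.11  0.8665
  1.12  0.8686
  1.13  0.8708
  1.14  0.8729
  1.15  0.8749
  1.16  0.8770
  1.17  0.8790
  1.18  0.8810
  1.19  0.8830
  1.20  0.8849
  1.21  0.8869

σ√T = 0.48 × 0.7071 = 0.3394
d₁ = [ln(200/150) + (0.069 + 0.48²/2)·0.5] / 0.3394 = [0.2877 + 0.0921] / 0.3394 = 1.1189 ⇒ 1.12
N(d₁) = N(1.12) = 0.8686
Δ_put = N(d₁) − 1 = 0.8686 − 1 = -0.1314

-0.1314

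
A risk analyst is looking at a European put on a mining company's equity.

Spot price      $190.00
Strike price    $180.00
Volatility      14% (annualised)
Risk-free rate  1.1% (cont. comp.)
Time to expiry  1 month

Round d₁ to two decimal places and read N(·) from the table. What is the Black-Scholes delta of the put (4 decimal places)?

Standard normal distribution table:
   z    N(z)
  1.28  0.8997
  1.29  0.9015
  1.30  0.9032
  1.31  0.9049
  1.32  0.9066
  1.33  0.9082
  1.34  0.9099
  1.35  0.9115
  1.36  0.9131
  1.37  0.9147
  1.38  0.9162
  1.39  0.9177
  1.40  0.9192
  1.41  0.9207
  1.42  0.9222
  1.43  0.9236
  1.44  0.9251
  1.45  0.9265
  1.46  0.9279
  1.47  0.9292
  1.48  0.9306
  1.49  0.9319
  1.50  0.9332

T = 0.08333;  σ√T = 0.0404
d₁ = [ln(190/180) + (0.011 + ½·0.14²)·0.08333] / (σ√T) = (0.0541 + 0.0017) / 0.0404 = 1.3807 ≈ 1.38
N(d₁) = N(1.38) = 0.9162
Δ_put = N(d₁) − 1 = 0.9162 − 1 = -0.0838

-0.0838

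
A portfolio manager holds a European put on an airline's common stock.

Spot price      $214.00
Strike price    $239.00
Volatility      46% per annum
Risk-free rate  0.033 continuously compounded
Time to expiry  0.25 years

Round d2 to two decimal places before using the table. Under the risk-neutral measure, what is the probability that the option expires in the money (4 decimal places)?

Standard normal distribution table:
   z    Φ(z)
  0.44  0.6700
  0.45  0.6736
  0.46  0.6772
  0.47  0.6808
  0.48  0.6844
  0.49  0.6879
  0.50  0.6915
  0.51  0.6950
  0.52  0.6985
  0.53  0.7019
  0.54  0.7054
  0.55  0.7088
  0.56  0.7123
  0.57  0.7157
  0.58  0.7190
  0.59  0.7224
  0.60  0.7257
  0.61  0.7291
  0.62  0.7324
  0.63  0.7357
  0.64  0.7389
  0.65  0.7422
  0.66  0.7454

0.7123

σ√T = 0.46 × 0.5000 = 0.2300
d₁ = [ln(214/239) + (0.033 + 0.46²/2)·0.25] / 0.2300 = [-0.1105 + 0.0347] / 0.2300 = -0.3295 ≈ -0.33
d₂ = d₁ − σ√T = -0.3295 − 0.2300 = -0.5595 ≈ -0.56
Risk-neutral Pr[S_T < K] = N(−d₂) = N(0.56) = 0.7123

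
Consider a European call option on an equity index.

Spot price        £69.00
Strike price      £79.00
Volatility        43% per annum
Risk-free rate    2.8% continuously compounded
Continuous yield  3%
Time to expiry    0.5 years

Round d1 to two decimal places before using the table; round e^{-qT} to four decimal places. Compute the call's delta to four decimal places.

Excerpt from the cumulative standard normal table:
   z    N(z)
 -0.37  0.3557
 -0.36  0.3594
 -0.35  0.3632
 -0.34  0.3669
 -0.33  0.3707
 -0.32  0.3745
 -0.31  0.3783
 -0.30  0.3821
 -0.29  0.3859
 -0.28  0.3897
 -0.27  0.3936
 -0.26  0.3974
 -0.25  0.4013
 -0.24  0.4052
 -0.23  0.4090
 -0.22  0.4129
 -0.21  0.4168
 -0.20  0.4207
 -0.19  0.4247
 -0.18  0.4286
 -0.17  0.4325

0.3764

T = 0.5;  σ√T = 0.3041
d₁ = [ln(69/79) + (0.028 − 0.03 + 0.43²/2)·0.5] / 0.3041 = [-0.1353 + 0.0452] / 0.3041 = -0.2964 ≈ -0.30
N(d₁) = N(-0.30) = 0.3821
Δ_call = e^(−qT)·N(d₁) = 0.9851·0.3821 = 0.3764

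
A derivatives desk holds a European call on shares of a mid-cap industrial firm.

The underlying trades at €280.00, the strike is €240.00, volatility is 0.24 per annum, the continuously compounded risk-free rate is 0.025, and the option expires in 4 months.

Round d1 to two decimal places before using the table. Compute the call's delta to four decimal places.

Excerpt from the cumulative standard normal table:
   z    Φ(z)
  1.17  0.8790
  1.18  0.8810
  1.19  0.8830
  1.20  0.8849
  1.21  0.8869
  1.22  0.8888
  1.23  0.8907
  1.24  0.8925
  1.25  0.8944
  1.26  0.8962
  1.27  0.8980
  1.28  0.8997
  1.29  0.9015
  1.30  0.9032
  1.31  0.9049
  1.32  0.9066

T = 0.3333;  σ√T = 0.1386
d₁ = [ln(280/240) + (0.025 + 0.24²/2)·0.3333] / 0.1386 = [0.1542 + 0.0179] / 0.1386 = 1.2419 ≈ 1.24
N(d₁) = N(1.24) = 0.8925
Δ_call = N(d₁) = 0.8925

0.8925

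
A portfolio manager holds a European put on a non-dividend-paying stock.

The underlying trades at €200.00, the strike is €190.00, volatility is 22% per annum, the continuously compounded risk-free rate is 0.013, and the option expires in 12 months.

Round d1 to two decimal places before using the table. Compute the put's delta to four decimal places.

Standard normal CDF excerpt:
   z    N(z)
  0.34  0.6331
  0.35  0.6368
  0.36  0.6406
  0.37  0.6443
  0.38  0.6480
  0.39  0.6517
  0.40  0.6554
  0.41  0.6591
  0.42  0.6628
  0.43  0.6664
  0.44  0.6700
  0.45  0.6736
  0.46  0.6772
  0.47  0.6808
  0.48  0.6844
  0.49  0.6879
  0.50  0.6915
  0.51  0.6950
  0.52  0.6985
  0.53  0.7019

-0.3446

σ√T = 0.22 × 1.0000 = 0.2200
ln(S/K) + (r + σ²/2)T = ln(200/190) + (0.013 + 0.22²/2)·1 = 0.0513 + 0.0372 = 0.0885
d₁ = 0.0885 / 0.2200 = 0.4022 → 0.40
N(d₁) = N(0.40) = 0.6554
Δ_put = N(d₁) − 1 = 0.6554 − 1 = -0.3446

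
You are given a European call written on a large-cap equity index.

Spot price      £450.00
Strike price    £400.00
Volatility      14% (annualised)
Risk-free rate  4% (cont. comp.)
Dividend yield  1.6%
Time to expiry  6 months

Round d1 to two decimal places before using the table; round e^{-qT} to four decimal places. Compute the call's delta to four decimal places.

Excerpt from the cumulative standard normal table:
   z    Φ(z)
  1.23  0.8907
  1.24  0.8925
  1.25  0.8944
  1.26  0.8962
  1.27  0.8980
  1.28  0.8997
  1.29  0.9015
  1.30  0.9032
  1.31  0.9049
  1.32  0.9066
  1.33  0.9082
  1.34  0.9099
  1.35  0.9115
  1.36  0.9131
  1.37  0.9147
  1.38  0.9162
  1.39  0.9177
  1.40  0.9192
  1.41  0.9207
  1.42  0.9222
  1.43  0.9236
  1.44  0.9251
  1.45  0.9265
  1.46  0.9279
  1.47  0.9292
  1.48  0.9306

0.9058

σ√T = 0.14 × 0.7071 = 0.0990
d₁ = [ln(450/400) + (0.04 − 0.016 + 0.14²/2)·0.5] / 0.0990 = [0.1178 + 0.0169] / 0.0990 = 1.3605 ⇒ 1.36
N(d₁) = N(1.36) = 0.9131
Δ_call = exp(−qT)·N(d₁) = 0.9920·0.9131 = 0.9058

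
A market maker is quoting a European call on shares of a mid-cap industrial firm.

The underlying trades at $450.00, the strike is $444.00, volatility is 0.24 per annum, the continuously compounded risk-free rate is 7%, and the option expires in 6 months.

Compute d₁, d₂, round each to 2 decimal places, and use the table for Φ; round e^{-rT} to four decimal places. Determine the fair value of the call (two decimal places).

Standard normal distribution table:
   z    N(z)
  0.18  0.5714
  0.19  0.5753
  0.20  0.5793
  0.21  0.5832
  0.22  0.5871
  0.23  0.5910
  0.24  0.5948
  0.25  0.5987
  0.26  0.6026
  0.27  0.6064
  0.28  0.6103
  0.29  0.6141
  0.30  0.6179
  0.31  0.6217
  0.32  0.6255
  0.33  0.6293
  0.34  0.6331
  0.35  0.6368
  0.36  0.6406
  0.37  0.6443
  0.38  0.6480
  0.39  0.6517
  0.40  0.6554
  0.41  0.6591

T = 0.5;  σ√T = 0.1697
d₁ = [ln(450/444) + (0.07 + ½·0.24²)·0.5] / (σ√T) = (0.0134 + 0.0494) / 0.1697 = 0.3702 which rounds to 0.37
d₂ = 0.3702 − 0.1697 = 0.2005 which rounds to 0.20
exp(−rT) = exp(−0.07·0.5) = 0.9656
N(d₁) = N(0.37) = 0.6443;  N(d₂) = N(0.20) = 0.5793
C = 450·0.6443 − 444·0.9656·0.5793 = 289.9350 − 248.3612 = 41.5738

$41.57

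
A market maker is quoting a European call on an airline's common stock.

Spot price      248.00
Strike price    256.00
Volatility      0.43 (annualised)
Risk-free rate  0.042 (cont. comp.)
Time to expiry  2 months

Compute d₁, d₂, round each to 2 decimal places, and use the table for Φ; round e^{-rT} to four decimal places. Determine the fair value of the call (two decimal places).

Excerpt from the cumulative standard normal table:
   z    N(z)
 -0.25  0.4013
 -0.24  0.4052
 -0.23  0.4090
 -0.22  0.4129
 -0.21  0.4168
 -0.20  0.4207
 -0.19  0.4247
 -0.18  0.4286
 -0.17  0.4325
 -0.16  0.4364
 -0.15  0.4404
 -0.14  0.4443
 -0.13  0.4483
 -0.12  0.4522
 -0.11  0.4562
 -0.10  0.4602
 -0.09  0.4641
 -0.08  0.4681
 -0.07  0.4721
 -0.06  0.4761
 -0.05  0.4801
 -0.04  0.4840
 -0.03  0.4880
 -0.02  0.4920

15.09

T = 0.1667;  σ√T = 0.1755
d₁ = [ln(248/256) + (0.042 + ½·0.43²)·0.1667] / (σ√T) = (-0.0317 + 0.0224) / 0.1755 = -0.0532 ≈ -0.05
d₂ = -0.0532 − 0.1755 = -0.2288 ≈ -0.23
exp(−rT) = exp(−0.042·0.1667) = 0.9930
N(d₁) = N(-0.05) = 0.4801;  N(d₂) = N(-0.23) = 0.4090
C = 248·0.4801 − 256·0.9930·0.4090 = 119.0648 − 103.9711 = 15.0937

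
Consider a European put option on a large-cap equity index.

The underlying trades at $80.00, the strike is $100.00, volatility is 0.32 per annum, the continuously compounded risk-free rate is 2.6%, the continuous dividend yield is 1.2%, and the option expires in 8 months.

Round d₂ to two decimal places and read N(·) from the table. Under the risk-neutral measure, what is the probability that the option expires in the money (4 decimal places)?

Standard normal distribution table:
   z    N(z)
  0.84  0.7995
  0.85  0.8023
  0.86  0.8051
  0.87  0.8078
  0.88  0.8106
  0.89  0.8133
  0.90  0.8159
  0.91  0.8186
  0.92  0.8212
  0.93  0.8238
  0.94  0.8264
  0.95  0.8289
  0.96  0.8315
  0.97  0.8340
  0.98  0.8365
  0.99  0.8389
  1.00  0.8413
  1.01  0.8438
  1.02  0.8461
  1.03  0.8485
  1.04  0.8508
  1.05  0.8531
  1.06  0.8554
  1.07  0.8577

0.8289

σ√T = 0.32·√0.6667 = 0.2613
d₁ = [ln(80/100) + (0.026 − 0.012 + 0.32²/2)·0.6667] / 0.2613 = [-0.2231 + 0.0435] / 0.2613 = -0.6877 → -0.69
d₂ = d₁ − σ√T = -0.6877 − 0.2613 = -0.9490 → -0.95
Risk-neutral Pr[S_T < K] = N(−d₂) = N(0.95) = 0.8289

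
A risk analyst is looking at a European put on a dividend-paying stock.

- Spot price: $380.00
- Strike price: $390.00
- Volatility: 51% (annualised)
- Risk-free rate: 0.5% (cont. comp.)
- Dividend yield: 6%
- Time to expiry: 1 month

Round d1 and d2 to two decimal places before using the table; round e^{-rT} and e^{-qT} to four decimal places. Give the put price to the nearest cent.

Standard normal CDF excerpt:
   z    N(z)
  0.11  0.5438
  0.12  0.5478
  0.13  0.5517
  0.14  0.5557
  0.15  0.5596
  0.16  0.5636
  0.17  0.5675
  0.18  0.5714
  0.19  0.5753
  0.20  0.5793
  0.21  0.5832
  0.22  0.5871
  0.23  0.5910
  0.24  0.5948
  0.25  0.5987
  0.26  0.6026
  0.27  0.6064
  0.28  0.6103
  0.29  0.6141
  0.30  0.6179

σ√T = 0.51·√0.08333 = 0.1472
d₁ = [ln(380/390) + (0.005 − 0.06 + 0.51²/2)·0.08333] / 0.1472 = [-0.0260 + 0.0063] / 0.1472 = -0.1340 → -0.13
d₂ = d₁ − σ√T = -0.1340 − 0.1472 = -0.2812 → -0.28
e^(−qT) = e^(−0.06·0.08333) = 0.9950;  e^(−rT) = e^(−0.005·0.08333) = 0.9996
N(−d₂) = N(0.28) = 0.6103;  N(−d₁) = N(0.13) = 0.5517
P = 390·0.9996·0.6103 − 380·0.9950·0.5517 = 237.9218 − 208.5978 = 29.3240

$29.32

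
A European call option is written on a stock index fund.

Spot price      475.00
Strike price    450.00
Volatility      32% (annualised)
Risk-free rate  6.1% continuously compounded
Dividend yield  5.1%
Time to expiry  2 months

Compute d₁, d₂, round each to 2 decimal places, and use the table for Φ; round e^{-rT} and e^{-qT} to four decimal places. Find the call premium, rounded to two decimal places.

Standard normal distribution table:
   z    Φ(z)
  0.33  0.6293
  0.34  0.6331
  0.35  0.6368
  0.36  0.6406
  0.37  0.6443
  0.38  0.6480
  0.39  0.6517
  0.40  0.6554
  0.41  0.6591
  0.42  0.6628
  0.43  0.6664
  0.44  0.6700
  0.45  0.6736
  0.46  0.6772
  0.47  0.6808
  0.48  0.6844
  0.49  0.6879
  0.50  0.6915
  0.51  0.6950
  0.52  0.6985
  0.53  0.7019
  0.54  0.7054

38.62

T = 0.1667;  σ√T = 0.1306
ln(S/K) + (r − q + σ²/2)T = ln(475/450) + (0.061 − 0.051 + 0.32²/2)·0.1667 = 0.0541 + 0.0102 = 0.0643
d₁ = 0.0643 / 0.1306 = 0.4919 ≈ 0.49
d₂ = d₁ − σ√T = 0.4919 − 0.1306 = 0.3613 ≈ 0.36
exp(−qT) = exp(−0.051·0.1667) = 0.9915;  exp(−rT) = exp(−0.061·0.1667) = 0.9899
N(d₁) = N(0.49) = 0.6879;  N(d₂) = N(0.36) = 0.6406
C = 475·0.9915·0.6879 − 450·0.9899·0.6406 = 323.9751 − 285.3585 = 38.6166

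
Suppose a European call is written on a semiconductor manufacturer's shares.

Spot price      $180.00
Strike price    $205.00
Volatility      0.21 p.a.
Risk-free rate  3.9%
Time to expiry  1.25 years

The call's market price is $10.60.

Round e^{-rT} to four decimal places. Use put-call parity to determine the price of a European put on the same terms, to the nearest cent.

$25.84

e^(−rT) = e^(−0.039·1.25) = 0.9524
Put-call parity: C − P = S − K·e^(−rT) = 180 − 205·0.9524 = 180 − 195.2420 = -15.2420
P = C − (C − P) = 10.60 − (-15.2420) = 25.8420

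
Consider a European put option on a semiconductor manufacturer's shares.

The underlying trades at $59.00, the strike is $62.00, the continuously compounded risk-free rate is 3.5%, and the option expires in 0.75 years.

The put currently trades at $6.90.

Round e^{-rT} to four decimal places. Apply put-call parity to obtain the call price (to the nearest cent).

exp(−rT) = exp(−0.035·0.75) = 0.9741
Put-call parity: C − P = S − K·e^(−rT) = 59 − 62·0.9741 = 59 − 60.3942 = -1.3942
C = P + (C − P) = 6.90 + (-1.3942) = 5.5058

$5.51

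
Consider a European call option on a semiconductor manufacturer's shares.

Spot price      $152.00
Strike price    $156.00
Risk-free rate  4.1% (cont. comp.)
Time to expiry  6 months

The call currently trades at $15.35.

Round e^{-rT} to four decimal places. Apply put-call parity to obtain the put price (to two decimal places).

$16.18

e^(−rT) = e^(−0.041·0.5) = 0.9797
Put-call parity: C − P = S − K·e^(−rT) = 152 − 156·0.9797 = 152 − 152.8332 = -0.8332
P = C − (C − P) = 15.35 − (-0.8332) = 16.1832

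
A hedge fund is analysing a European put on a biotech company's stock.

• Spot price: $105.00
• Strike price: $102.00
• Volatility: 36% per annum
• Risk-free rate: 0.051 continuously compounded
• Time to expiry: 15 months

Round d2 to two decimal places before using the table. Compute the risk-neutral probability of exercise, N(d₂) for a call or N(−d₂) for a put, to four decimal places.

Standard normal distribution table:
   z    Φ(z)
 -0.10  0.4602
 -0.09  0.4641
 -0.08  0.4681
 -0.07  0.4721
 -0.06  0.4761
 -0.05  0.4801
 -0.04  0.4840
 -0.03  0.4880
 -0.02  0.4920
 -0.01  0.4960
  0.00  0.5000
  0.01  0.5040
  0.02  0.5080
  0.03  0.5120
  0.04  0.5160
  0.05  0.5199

σ√T = 0.36·√1.25 = 0.4025
d₁ = [ln(105/102) + (0.051 + 0.36²/2)·1.25] / 0.4025 = [0.0290 + 0.1447] / 0.4025 = 0.4317 ≈ 0.43
d₂ = d₁ − σ√T = 0.4317 − 0.4025 = 0.0292 ≈ 0.03
Pr(exercise) under Q = N(−d₂) = N(-0.03) = 0.4880

0.4880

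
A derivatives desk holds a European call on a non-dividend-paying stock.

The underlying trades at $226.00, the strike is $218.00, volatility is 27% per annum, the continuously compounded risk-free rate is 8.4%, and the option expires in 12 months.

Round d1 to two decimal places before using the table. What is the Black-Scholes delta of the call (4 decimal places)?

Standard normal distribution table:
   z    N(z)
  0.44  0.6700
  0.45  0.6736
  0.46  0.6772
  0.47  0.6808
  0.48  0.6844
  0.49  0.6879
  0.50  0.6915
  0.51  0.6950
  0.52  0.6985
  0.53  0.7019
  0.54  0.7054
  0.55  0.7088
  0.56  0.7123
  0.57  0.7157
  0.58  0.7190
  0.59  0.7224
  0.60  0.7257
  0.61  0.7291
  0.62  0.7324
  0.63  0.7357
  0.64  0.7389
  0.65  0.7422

0.7190

σ√T = 0.27 × 1.0000 = 0.2700
d₁ = [ln(226/218) + (0.084 + 0.27²/2)·1] / 0.2700 = [0.0360 + 0.1205] / 0.2700 = 0.5796 ⇒ 0.58
N(d₁) = N(0.58) = 0.7190
Δ_call = N(d₁) = 0.7190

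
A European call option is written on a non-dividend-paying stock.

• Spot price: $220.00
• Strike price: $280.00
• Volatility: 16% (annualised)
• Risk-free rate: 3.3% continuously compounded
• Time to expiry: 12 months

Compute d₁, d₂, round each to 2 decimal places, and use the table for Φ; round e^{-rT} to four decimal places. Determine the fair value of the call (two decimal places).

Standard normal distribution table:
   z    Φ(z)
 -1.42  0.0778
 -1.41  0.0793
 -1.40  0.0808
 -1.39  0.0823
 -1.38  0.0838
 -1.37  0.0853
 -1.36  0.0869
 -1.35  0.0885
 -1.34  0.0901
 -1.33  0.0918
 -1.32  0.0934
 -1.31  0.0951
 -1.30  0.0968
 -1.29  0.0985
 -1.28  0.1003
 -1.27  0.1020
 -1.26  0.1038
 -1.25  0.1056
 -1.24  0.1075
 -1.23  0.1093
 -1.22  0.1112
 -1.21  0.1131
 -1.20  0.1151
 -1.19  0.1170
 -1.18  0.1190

$1.76

T = 1;  σ√T = 0.1600
d₁ = [ln(220/280) + (0.033 + 0.16²/2)·1] / 0.1600 = [-0.2412 + 0.0458] / 0.1600 = -1.2210 ≈ -1.22
d₂ = d₁ − σ√T = -1.2210 − 0.1600 = -1.3810 ≈ -1.38
exp(−rT) = exp(−0.033·1) = 0.9675
N(d₁) = N(-1.22) = 0.1112;  N(d₂) = N(-1.38) = 0.0838
C = 220·0.1112 − 280·0.9675·0.0838 = 24.4640 − 22.7014 = 1.7626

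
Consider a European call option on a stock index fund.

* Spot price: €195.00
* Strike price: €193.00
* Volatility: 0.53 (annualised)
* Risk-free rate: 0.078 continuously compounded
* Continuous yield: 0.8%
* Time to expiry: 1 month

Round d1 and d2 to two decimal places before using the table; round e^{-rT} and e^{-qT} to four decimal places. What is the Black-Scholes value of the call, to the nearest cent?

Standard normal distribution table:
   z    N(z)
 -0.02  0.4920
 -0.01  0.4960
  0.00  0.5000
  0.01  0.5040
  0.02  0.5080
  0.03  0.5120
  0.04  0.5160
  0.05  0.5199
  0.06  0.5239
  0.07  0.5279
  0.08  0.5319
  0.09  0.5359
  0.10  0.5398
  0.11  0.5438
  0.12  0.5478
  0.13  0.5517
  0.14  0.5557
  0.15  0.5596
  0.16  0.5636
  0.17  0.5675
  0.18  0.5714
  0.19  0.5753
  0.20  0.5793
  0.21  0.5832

σ√T = 0.53 × 0.2887 = 0.1530
d₁ = [ln(195/193) + (0.078 − 0.008 + 0.53²/2)·0.08333] / 0.1530 = [0.0103 + 0.0175] / 0.1530 = 0.1820 which rounds to 0.18
d₂ = d₁ − σ√T = 0.1820 − 0.1530 = 0.0290 which rounds to 0.03
e^(−qT) = e^(−0.008·0.08333) = 0.9993;  e^(−rT) = e^(−0.078·0.08333) = 0.9935
C = 195·0.9993·N(0.18) − 193·0.9935·N(0.03) = 195·0.9993·0.5714 − 193·0.9935·0.5120 = 111.3450 − 98.1737 = 13.1713

€13.17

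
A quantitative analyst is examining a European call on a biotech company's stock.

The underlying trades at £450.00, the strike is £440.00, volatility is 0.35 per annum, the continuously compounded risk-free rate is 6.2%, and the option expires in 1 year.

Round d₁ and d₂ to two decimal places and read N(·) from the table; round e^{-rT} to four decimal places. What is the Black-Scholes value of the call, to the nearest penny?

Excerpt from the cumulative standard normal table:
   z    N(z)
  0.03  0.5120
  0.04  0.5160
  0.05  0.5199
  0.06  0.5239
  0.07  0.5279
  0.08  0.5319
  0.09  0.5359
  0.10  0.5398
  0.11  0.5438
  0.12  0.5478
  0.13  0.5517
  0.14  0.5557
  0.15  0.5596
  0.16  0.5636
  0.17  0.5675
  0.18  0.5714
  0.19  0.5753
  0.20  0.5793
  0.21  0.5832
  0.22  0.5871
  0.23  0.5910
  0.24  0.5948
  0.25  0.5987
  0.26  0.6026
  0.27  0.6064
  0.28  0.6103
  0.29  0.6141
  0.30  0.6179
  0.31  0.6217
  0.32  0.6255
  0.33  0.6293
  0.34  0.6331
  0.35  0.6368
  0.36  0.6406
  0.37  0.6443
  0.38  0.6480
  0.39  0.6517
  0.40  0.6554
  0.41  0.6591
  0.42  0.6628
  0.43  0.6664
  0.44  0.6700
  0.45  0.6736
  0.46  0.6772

σ√T = 0.35 × 1.0000 = 0.3500
d₁ = [ln(450/440) + (0.062 + ½·0.35²)·1] / (σ√T) = (0.0225 + 0.1232) / 0.3500 = 0.4164 ≈ 0.42
d₂ = 0.4164 − 0.3500 = 0.0664 ≈ 0.07
exp(−rT) = exp(−0.062·1) = 0.9399
N(d₁) = N(0.42) = 0.6628;  N(d₂) = N(0.07) = 0.5279
C = 450·0.6628 − 440·0.9399·0.5279 = 298.2600 − 218.3162 = 79.9438

£79.94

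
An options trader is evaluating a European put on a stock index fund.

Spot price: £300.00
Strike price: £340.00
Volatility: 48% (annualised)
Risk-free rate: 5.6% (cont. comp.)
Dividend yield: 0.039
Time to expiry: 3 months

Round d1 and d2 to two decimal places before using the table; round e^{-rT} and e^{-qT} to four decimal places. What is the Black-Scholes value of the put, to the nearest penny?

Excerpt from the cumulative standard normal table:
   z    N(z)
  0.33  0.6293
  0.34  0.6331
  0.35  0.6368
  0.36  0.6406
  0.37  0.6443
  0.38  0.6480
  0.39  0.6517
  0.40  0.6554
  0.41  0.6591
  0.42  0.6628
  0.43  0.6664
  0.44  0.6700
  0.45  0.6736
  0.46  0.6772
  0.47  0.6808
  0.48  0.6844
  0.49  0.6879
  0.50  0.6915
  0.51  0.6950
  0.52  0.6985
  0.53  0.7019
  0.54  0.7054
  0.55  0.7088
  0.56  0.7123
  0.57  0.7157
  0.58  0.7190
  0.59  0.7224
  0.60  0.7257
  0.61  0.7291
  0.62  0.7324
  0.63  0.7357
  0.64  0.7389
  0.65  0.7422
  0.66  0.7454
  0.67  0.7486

£53.04

σ√T = 0.48 × 0.5000 = 0.2400
ln(S/K) + (r − q + σ²/2)T = ln(300/340) + (0.056 − 0.039 + 0.48²/2)·0.25 = -0.1252 + 0.0330 = -0.0921
d₁ = -0.0921 / 0.2400 = -0.3838 → -0.38
d₂ = d₁ − σ√T = -0.3838 − 0.2400 = -0.6238 → -0.62
exp(−qT) = exp(−0.039·0.25) = 0.9903;  exp(−rT) = exp(−0.056·0.25) = 0.9861
N(−d₂) = N(0.62) = 0.7324;  N(−d₁) = N(0.38) = 0.6480
P = 340·0.9861·0.7324 − 300·0.9903·0.6480 = 245.5547 − 192.5143 = 53.0404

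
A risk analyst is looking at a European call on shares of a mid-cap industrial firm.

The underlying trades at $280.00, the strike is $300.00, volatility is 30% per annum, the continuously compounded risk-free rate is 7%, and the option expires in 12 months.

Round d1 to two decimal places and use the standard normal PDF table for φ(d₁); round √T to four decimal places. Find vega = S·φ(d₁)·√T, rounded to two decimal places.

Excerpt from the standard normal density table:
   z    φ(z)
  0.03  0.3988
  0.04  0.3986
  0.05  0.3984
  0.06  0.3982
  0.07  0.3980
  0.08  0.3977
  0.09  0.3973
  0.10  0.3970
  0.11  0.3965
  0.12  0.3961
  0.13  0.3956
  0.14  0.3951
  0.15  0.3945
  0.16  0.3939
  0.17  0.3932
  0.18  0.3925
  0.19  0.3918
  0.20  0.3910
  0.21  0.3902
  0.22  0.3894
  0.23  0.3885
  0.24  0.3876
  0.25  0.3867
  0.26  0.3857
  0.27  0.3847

110.46

σ√T = 0.3 × 1.0000 = 0.3000
ln(S/K) + (r + σ²/2)T = ln(280/300) + (0.07 + 0.3²/2)·1 = -0.0690 + 0.1150 = 0.0460
d₁ = 0.0460 / 0.3000 = 0.1534 ⇒ 0.15
√T = √1 = 1.0000
φ(d₁) = φ(0.15) = 0.3945
vega = S·φ(d₁)·√T = 280·0.3945·1.0000 = 110.4600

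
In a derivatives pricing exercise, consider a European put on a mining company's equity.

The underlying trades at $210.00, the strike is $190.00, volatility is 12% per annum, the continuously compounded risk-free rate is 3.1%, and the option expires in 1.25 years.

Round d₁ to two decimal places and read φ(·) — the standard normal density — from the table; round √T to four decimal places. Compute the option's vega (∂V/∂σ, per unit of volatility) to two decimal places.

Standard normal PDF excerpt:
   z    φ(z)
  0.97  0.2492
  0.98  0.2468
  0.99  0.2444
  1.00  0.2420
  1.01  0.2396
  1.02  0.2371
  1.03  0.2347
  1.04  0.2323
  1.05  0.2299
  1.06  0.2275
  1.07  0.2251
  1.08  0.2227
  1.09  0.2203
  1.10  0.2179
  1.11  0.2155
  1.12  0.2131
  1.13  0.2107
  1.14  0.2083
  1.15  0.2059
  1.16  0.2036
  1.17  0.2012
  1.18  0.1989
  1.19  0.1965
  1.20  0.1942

σ√T = 0.12·√1.25 = 0.1342
d₁ = [ln(210/190) + (0.031 + 0.12²/2)·1.25] / 0.1342 = [0.1001 + 0.0478] / 0.1342 = 1.1019 which rounds to 1.10
√T = √1.25 = 1.1180
φ(d₁) = φ(1.10) = 0.2179
vega = S·φ(d₁)·√T = 210·0.2179·1.1180 = 51.1586

51.16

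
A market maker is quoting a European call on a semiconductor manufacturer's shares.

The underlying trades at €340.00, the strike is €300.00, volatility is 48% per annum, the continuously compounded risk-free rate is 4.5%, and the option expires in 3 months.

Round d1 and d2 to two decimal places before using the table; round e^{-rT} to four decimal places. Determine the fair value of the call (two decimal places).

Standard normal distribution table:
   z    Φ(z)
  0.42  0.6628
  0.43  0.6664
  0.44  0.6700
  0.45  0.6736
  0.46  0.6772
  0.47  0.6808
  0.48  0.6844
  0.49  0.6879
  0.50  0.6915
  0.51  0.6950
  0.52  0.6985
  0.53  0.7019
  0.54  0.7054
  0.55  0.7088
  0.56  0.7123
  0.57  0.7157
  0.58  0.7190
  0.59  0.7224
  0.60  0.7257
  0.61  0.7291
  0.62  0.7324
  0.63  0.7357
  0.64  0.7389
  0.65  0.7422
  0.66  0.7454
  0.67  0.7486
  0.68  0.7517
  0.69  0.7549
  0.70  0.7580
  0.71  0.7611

σ√T = 0.48 × 0.5000 = 0.2400
d₁ = [ln(340/300) + (0.045 + 0.48²/2)·0.25] / 0.2400 = [0.1252 + 0.0401] / 0.2400 = 0.6884 which rounds to 0.69
d₂ = d₁ − σ√T = 0.6884 − 0.2400 = 0.4484 which rounds to 0.45
exp(−rT) = exp(−0.045·0.25) = 0.9888
N(d₁) = N(0.69) = 0.7549;  N(d₂) = N(0.45) = 0.6736
C = 340·0.7549 − 300·0.9888·0.6736 = 256.6660 − 199.8167 = 56.8493

€56.85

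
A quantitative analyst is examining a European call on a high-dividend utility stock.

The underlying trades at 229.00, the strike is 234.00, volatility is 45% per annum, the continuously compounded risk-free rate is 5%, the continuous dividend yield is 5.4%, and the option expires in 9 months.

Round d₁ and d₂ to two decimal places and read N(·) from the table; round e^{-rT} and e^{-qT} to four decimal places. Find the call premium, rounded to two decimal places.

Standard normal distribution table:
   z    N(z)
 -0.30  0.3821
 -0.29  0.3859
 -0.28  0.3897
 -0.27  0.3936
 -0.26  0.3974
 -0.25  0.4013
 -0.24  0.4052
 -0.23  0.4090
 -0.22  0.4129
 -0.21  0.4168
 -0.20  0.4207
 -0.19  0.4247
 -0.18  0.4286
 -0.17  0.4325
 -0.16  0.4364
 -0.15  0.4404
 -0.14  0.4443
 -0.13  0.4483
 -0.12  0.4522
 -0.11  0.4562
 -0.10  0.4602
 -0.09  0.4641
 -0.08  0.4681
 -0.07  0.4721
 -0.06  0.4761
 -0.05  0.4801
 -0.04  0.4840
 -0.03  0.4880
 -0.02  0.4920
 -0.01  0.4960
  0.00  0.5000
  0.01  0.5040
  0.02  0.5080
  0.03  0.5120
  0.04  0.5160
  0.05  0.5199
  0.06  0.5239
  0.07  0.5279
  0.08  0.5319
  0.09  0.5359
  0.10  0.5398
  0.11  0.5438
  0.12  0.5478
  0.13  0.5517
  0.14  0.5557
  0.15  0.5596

31.75

T = 0.75;  σ√T = 0.3897
d₁ = [ln(229/234) + (0.05 − 0.054 + 0.45²/2)·0.75] / 0.3897 = [-0.0216 + 0.0729] / 0.3897 = 0.1317 ≈ 0.13
d₂ = d₁ − σ√T = 0.1317 − 0.3897 = -0.2580 ≈ -0.26
exp(−qT) = exp(−0.054·0.75) = 0.9603;  exp(−rT) = exp(−0.05·0.75) = 0.9632
C = 229·0.9603·N(0.13) − 234·0.9632·N(-0.26) = 229·0.9603·0.5517 − 234·0.9632·0.3974 = 121.3236 − 89.5695 = 31.7541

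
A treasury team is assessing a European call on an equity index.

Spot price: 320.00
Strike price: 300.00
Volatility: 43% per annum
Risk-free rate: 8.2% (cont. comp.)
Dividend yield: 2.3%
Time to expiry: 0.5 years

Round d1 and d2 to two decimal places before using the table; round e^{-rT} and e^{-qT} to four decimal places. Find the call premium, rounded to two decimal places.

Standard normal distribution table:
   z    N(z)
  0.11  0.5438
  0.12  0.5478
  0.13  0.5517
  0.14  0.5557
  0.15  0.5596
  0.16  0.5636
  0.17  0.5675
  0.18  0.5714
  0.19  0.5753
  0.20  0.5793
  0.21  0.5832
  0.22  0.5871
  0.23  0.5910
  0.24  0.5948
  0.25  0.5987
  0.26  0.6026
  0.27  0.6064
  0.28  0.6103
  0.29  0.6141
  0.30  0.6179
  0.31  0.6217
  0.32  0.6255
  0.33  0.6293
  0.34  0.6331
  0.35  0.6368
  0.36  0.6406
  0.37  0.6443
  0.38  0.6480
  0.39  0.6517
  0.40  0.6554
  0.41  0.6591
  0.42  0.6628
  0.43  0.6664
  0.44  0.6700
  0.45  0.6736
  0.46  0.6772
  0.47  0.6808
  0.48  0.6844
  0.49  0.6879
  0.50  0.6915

σ√T = 0.43·√0.5 = 0.3041
d₁ = [ln(320/300) + (0.082 − 0.023 + 0.43²/2)·0.5] / 0.3041 = [0.0645 + 0.0757] / 0.3041 = 0.4613 ≈ 0.46
d₂ = d₁ − σ√T = 0.4613 − 0.3041 = 0.1573 ≈ 0.16
exp(−qT) = exp(−0.023·0.5) = 0.9886;  exp(−rT) = exp(−0.082·0.5) = 0.9598
N(d₁) = N(0.46) = 0.6772;  N(d₂) = N(0.16) = 0.5636
C = 320·0.9886·0.6772 − 300·0.9598·0.5636 = 214.2336 − 162.2830 = 51.9506

51.95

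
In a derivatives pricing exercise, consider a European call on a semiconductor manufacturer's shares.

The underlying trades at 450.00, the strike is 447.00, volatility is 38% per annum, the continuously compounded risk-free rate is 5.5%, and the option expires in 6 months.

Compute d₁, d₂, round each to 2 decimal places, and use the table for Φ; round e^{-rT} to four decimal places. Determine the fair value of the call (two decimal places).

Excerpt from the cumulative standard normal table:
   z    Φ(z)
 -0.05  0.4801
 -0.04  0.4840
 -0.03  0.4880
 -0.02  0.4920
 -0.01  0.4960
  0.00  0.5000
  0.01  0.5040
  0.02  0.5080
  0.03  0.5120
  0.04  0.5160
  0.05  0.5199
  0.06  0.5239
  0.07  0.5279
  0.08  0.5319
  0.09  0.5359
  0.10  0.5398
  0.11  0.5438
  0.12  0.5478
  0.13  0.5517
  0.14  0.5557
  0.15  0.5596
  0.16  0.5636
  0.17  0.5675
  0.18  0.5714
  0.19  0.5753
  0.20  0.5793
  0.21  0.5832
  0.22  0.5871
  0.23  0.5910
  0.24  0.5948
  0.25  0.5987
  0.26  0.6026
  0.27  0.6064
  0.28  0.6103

55.47

σ√T = 0.38 × 0.7071 = 0.2687
ln(S/K) + (r + σ²/2)T = ln(450/447) + (0.055 + 0.38²/2)·0.5 = 0.0067 + 0.0636 = 0.0703
d₁ = 0.0703 / 0.2687 = 0.2616 ≈ 0.26
d₂ = d₁ − σ√T = 0.2616 − 0.2687 = -0.0071 ≈ -0.01
exp(−rT) = exp(−0.055·0.5) = 0.9729
N(d₁) = N(0.26) = 0.6026;  N(d₂) = N(-0.01) = 0.4960
C = 450·0.6026 − 447·0.9729·0.4960 = 271.1700 − 215.7036 = 55.4664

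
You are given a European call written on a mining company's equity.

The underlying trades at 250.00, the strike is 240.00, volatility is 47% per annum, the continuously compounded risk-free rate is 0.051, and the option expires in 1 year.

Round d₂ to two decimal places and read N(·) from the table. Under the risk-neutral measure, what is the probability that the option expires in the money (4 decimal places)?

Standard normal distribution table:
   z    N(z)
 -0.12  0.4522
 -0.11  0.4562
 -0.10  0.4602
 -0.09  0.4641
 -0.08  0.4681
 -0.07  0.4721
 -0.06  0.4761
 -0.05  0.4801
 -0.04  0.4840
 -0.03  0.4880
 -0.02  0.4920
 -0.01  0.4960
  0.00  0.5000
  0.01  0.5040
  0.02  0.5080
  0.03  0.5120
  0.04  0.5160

0.4840

σ√T = 0.47·√1 = 0.4700
ln(S/K) + (r + σ²/2)T = ln(250/240) + (0.051 + 0.47²/2)·1 = 0.0408 + 0.1614 = 0.2023
d₁ = 0.2023 / 0.4700 = 0.4304 ⇒ 0.43
d₂ = d₁ − σ√T = 0.4304 − 0.4700 = -0.0396 ⇒ -0.04
Risk-neutral Pr[S_T > K] = N(d₂) = N(-0.04) = 0.4840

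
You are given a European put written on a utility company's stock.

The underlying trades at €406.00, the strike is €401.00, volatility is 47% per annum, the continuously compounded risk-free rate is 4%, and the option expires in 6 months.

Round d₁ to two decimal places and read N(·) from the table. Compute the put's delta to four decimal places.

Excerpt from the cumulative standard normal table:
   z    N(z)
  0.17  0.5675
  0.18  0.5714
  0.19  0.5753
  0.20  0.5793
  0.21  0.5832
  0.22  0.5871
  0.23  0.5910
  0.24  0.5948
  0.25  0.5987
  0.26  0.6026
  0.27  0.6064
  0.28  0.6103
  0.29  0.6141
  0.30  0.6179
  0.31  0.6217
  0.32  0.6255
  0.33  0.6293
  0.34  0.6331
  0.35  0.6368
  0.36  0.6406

-0.3974

T = 0.5;  σ√T = 0.3323
d₁ = [ln(406/401) + (0.04 + 0.47²/2)·0.5] / 0.3323 = [0.0124 + 0.0752] / 0.3323 = 0.2636 ⇒ 0.26
N(d₁) = N(0.26) = 0.6026
Δ_put = N(d₁) − 1 = 0.6026 − 1 = -0.3974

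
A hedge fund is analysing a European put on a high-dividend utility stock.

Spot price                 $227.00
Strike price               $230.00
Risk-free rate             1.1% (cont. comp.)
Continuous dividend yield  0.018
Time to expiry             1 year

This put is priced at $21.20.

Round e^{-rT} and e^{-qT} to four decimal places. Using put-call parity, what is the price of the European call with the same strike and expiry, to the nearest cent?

exp(−qT) = exp(−0.018·1) = 0.9822;  exp(−rT) = exp(−0.011·1) = 0.9891
Put-call parity: C − P = S·e^(−qT) − K·e^(−rT) = 227·0.9822 − 230·0.9891 = 222.9594 − 227.4930 = -4.5336
C = P + (C − P) = 21.20 + (-4.5336) = 16.6664

$16.67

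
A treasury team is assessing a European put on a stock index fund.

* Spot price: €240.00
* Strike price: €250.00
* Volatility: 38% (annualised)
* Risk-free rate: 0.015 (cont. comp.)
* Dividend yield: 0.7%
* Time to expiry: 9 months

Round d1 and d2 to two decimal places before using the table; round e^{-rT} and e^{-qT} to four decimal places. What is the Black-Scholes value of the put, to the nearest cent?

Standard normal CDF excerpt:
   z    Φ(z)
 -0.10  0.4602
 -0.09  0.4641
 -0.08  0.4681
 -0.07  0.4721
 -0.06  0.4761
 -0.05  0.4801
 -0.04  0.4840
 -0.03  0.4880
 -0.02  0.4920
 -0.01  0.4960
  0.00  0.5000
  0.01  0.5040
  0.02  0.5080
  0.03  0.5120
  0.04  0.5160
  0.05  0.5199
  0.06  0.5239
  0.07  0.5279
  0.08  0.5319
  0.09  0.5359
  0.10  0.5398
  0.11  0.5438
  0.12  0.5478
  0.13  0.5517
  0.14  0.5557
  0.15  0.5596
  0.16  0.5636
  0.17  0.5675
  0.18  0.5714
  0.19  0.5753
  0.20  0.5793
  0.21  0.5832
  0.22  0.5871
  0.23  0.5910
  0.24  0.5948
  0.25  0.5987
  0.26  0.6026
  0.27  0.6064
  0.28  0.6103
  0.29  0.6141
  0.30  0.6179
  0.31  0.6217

€36.23

T = 0.75;  σ√T = 0.3291
ln(S/K) + (r − q + σ²/2)T = ln(240/250) + (0.015 − 0.007 + 0.38²/2)·0.75 = -0.0408 + 0.0601 = 0.0193
d₁ = 0.0193 / 0.3291 = 0.0587 ⇒ 0.06
d₂ = d₁ − σ√T = 0.0587 − 0.3291 = -0.2704 ⇒ -0.27
exp(−qT) = exp(−0.007·0.75) = 0.9948;  exp(−rT) = exp(−0.015·0.75) = 0.9888
N(−d₂) = N(0.27) = 0.6064;  N(−d₁) = N(-0.06) = 0.4761
P = 250·0.9888·0.6064 − 240·0.9948·0.4761 = 149.9021 − 113.6698 = 36.2323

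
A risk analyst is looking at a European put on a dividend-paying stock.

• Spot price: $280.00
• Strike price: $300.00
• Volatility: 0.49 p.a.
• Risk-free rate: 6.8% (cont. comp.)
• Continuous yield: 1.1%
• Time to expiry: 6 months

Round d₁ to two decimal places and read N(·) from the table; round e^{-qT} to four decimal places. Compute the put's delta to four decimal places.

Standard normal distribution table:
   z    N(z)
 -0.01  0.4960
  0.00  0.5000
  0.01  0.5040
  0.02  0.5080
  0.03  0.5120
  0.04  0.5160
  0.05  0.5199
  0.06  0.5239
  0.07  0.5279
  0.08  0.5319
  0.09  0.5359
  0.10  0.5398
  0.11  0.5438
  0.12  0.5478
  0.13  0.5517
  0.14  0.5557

-0.4735

T = 0.5;  σ√T = 0.3465
d₁ = [ln(280/300) + (0.068 − 0.011 + ½·0.49²)·0.5] / (σ√T) = (-0.0690 + 0.0885) / 0.3465 = 0.0564 → 0.06
N(d₁) = N(0.06) = 0.5239
Δ_put = exp(−qT)·(N(d₁) − 1) = 0.9945·(0.5239 − 1) = -0.4735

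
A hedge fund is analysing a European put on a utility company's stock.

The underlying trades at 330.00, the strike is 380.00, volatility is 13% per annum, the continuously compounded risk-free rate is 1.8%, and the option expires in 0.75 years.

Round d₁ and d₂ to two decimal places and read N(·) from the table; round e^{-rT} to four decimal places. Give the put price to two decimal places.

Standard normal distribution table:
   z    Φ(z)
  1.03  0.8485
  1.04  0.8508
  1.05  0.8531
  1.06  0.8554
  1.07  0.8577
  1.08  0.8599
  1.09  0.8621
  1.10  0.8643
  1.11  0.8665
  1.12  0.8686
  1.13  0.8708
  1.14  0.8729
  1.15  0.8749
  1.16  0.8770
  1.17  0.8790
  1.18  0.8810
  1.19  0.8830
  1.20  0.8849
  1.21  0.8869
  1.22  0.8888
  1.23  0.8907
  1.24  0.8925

47.28

T = 0.75;  σ√T = 0.1126
d₁ = [ln(330/380) + (0.018 + ½·0.13²)·0.75] / (σ√T) = (-0.1411 + 0.0198) / 0.1126 = -1.0769 → -1.08
d₂ = -1.0769 − 0.1126 = -1.1895 → -1.19
exp(−rT) = exp(−0.018·0.75) = 0.9866
N(−d₂) = N(1.19) = 0.8830;  N(−d₁) = N(1.08) = 0.8599
P = 380·0.9866·0.8830 − 330·0.8599 = 331.0438 − 283.7670 = 47.2768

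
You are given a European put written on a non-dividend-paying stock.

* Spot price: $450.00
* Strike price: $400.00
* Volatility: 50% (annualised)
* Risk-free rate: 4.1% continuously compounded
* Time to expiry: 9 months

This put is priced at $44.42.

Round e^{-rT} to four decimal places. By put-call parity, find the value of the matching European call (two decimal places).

$106.54

exp(−rT) = exp(−0.041·0.75) = 0.9697
Put-call parity: C − P = S − K·e^(−rT) = 450 − 400·0.9697 = 450 − 387.8800 = 62.1200
C = P + (C − P) = 44.42 + (62.1200) = 106.5400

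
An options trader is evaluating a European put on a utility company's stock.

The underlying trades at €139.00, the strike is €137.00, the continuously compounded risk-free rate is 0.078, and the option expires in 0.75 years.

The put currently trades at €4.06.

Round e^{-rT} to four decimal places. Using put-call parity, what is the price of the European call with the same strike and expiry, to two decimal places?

€13.84

exp(−rT) = exp(−0.078·0.75) = 0.9432
Put-call parity: C − P = S − K·e^(−rT) = 139 − 137·0.9432 = 139 − 129.2184 = 9.7816
C = P + (C − P) = 4.06 + (9.7816) = 13.8416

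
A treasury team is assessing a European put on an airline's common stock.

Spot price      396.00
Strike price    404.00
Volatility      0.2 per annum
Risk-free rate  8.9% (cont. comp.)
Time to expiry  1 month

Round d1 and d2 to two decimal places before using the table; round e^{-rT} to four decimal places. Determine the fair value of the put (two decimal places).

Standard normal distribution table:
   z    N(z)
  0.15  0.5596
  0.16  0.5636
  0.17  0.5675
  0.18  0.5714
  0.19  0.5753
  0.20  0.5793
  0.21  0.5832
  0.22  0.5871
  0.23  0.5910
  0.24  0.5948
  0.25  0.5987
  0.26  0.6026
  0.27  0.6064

σ√T = 0.2 × 0.2887 = 0.0577
d₁ = [ln(396/404) + (0.089 + ½·0.2²)·0.08333] / (σ√T) = (-0.0200 + 0.0091) / 0.0577 = -0.1891 which rounds to -0.19
d₂ = -0.1891 − 0.0577 = -0.2468 which rounds to -0.25
e^(−rT) = e^(−0.089·0.08333) = 0.9926
N(−d₂) = N(0.25) = 0.5987;  N(−d₁) = N(0.19) = 0.5753
P = 404·0.9926·0.5987 − 396·0.5753 = 240.0849 − 227.8188 = 12.2661

12.27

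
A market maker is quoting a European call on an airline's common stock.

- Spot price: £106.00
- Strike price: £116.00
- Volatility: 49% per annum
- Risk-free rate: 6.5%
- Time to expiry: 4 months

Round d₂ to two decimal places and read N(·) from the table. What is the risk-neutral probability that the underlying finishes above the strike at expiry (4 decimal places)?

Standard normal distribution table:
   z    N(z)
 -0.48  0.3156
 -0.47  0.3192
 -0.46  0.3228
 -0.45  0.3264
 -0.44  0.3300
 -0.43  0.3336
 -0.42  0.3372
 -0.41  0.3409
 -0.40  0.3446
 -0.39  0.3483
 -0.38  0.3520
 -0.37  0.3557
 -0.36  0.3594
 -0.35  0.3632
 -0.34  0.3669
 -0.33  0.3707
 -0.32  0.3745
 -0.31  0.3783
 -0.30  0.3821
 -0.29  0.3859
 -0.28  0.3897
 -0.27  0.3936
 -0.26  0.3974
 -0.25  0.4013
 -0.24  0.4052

T = 0.3333;  σ√T = 0.2829
d₁ = [ln(106/116) + (0.065 + ½·0.49²)·0.3333] / (σ√T) = (-0.0902 + 0.0617) / 0.2829 = -0.1006 which rounds to -0.10
d₂ = -0.1006 − 0.2829 = -0.3835 which rounds to -0.38
Risk-neutral Pr[S_T > K] = N(d₂) = N(-0.38) = 0.3520

0.3520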